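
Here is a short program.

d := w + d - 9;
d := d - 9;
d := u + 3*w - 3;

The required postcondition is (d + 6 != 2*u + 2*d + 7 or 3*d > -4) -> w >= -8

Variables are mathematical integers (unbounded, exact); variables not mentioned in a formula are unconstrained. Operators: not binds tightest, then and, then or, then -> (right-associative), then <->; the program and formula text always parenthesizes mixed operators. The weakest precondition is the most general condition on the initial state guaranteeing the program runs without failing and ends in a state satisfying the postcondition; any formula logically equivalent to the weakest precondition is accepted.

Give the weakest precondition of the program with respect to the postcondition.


Working backward. After the program, the postcondition (d + 6 != 2*u + 2*d + 7 or 3*d > -4) -> w >= -8 must hold; in canonical form it is (d + 2*u != -1 or 3*d > -4) -> w >= -8.
Before d := u + 3*w - 3: (3*u + 3*w != 2 or 3*u + 9*w > 5) -> w >= -8
Before d := d - 9: (3*u + 3*w != 2 or 3*u + 9*w > 5) -> w >= -8
Before d := w + d - 9: (3*u + 3*w != 2 or 3*u + 9*w > 5) -> w >= -8
Answer: WP = (3*u + 3*w != 2 or 3*u + 9*w > 5) -> w >= -8


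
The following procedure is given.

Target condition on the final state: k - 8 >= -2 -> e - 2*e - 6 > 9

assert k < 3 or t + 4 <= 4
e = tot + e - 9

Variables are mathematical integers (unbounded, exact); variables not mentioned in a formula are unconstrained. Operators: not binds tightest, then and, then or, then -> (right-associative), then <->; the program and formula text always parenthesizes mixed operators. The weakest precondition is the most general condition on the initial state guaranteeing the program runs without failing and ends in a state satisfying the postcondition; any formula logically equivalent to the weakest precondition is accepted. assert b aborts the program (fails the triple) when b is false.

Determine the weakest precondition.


Working backward. After the program, the postcondition k - 8 >= -2 -> e - 2*e - 6 > 9 must hold; in canonical form it is k >= 6 -> e < -15.
Before e := tot + e - 9: k >= 6 -> e + tot < -6
Before assert k < 3 or t + 4 <= 4: (k < 3 or t <= 0) and (k >= 6 -> e + tot < -6)
Answer: WP = (k < 3 or t <= 0) and (k >= 6 -> e + tot < -6)


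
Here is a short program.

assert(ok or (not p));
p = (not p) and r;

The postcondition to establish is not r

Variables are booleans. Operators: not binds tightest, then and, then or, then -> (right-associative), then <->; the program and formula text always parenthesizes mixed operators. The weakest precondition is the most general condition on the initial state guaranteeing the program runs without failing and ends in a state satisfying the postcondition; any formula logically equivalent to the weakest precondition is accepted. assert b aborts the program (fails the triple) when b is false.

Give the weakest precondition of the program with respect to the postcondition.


Working backward. After the program, not r must hold.
Before p := (not p) and r: not r
Before assert ok or (not p): (ok or (not p)) and (not r)
Answer: WP = (ok or (not p)) and (not r)


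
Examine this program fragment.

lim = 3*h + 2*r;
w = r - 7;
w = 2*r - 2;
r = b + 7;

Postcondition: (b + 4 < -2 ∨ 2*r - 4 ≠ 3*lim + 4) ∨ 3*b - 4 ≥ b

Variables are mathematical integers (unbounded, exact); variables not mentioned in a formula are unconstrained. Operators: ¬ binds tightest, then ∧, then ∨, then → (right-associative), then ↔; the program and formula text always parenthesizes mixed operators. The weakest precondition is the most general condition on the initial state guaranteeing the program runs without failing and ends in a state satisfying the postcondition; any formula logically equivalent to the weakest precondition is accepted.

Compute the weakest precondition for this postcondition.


Working backward. After the program, the postcondition (b + 4 < -2 ∨ 2*r - 4 ≠ 3*lim + 4) ∨ 3*b - 4 ≥ b must hold; in canonical form it is b < -6 ∨ 2*r ≠ 3*lim + 8 ∨ 2*b ≥ 4.
Before r := b + 7: b < -6 ∨ 2*b ≠ 3*lim - 6 ∨ 2*b ≥ 4
Before w := 2*r - 2: b < -6 ∨ 2*b ≠ 3*lim - 6 ∨ 2*b ≥ 4
Before w := r - 7: b < -6 ∨ 2*b ≠ 3*lim - 6 ∨ 2*b ≥ 4
Before lim := 3*h + 2*r: b < -6 ∨ 2*b ≠ 9*h + 6*r - 6 ∨ 2*b ≥ 4
Answer: WP = b < -6 ∨ 2*b ≠ 9*h + 6*r - 6 ∨ 2*b ≥ 4


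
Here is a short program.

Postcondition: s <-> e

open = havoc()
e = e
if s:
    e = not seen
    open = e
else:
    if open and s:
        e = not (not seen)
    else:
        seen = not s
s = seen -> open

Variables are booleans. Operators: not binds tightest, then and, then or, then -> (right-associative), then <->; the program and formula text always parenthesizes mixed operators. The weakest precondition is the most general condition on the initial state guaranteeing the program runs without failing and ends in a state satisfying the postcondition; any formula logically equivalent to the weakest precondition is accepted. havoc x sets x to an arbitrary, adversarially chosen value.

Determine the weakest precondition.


Working backward. After the program, s <-> e must hold.
Before s := seen -> open: (seen -> open) <-> e
Then branch requires (seen -> (not seen)) <-> (not seen); else branch requires ((open and s) -> ((seen -> open) <-> seen)) and ((not (open and s)) -> (((not s) -> open) <-> e)).
Before the if: (s -> ((seen -> (not seen)) <-> (not seen))) and ((not s) -> (((open and s) -> ((seen -> open) <-> seen)) and ((not (open and s)) -> (((not s) -> open) <-> e))))
Before e := e: (s -> ((seen -> (not seen)) <-> (not seen))) and ((not s) -> (((open and s) -> ((seen -> open) <-> seen)) and ((not (open and s)) -> (((not s) -> open) <-> e))))
Before havoc open: (s -> ((seen -> (not seen)) <-> (not seen))) and ((not s) -> ((s -> seen) and ((not s) -> e))) and ((not s) -> (s <-> e))
Answer: WP = (s -> ((seen -> (not seen)) <-> (not seen))) and ((not s) -> ((s -> seen) and ((not s) -> e))) and ((not s) -> (s <-> e))


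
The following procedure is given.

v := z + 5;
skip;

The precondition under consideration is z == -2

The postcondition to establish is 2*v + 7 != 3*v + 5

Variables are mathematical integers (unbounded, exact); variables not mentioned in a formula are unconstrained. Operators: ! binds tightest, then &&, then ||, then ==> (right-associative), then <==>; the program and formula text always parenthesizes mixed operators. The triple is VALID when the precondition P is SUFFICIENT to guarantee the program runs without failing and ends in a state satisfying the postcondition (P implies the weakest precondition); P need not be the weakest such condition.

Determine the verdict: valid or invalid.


Working backward. After the program, the postcondition 2*v + 7 != 3*v + 5 must hold; in canonical form it is v != 2.
Before skip: v != 2
Before v := z + 5: z != -3
The weakest precondition is z != -3.
Check whether z == -2 implies it.
Every state satisfying the precondition satisfies the weakest precondition: the implication holds.
Answer: valid


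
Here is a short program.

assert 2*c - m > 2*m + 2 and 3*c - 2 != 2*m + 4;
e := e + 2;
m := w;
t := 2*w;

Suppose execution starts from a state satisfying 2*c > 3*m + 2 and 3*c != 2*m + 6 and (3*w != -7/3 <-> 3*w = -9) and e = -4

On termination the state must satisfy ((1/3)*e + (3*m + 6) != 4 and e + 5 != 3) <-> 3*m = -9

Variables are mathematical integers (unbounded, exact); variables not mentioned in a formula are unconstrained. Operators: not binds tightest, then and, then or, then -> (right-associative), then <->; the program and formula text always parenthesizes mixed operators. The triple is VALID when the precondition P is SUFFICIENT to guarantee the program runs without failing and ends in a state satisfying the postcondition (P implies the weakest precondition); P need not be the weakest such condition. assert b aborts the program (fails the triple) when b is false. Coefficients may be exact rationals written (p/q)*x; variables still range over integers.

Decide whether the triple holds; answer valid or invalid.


Working backward. After the program, the postcondition ((1/3)*e + (3*m + 6) != 4 and e + 5 != 3) <-> 3*m = -9 must hold; in canonical form it is ((1/3)*e + 3*m != -2 and e != -2) <-> 3*m = -9.
Before t := 2*w: ((1/3)*e + 3*m != -2 and e != -2) <-> 3*m = -9
Before m := w: ((1/3)*e + 3*w != -2 and e != -2) <-> 3*w = -9
Before e := e + 2: ((1/3)*e + 3*w != -8/3 and e != -4) <-> 3*w = -9
Before assert 2*c - m > 2*m + 2 and 3*c - 2 != 2*m + 4: 2*c > 3*m + 2 and 3*c != 2*m + 6 and (((1/3)*e + 3*w != -8/3 and e != -4) <-> 3*w = -9)
The weakest precondition is 2*c > 3*m + 2 and 3*c != 2*m + 6 and (((1/3)*e + 3*w != -8/3 and e != -4) <-> 3*w = -9).
Check whether 2*c > 3*m + 2 and 3*c != 2*m + 6 and (3*w != -7/3 <-> 3*w = -9) and e = -4 implies it.
Countermodel: at the initial state c = 3, e = -4, m = 1, w = -3, the precondition holds but the weakest precondition fails.
Answer: invalid


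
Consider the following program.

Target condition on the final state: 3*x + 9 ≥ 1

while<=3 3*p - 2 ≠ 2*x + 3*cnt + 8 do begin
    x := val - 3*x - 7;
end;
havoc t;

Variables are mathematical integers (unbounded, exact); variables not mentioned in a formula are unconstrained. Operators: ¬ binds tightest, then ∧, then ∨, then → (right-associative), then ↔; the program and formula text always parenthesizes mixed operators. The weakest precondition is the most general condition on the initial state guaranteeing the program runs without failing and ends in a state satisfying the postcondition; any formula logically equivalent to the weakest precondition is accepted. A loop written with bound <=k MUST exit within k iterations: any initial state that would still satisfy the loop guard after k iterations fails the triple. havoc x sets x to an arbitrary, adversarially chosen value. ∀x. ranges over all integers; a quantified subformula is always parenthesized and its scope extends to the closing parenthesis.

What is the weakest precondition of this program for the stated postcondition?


Working backward. After the program, the postcondition 3*x + 9 ≥ 1 must hold; in canonical form it is 3*x ≥ -8.
Before havoc t: 3*x ≥ -8
Before the loop (bound <=3), unroll the exhaustion recursion (WP_0 = exit-now case; WP_j = one more guarded iteration, up to j = 3):
  WP_0: (¬(3*p ≠ 3*cnt + 2*x + 10)) ∧ 3*x ≥ -8
  WP_1: (3*p ≠ 3*cnt + 2*x + 10 → ((¬(3*p + 6*x ≠ 3*cnt + 2*val - 4)) ∧ 3*val ≥ 9*x + 13)) ∧ ((¬(3*p ≠ 3*cnt + 2*x + 10)) → 3*x ≥ -8)
  WP_2: (3*p ≠ 3*cnt + 2*x + 10 → ((3*p + 6*x ≠ 3*cnt + 2*val - 4 → ((¬(3*p + 4*val ≠ 3*cnt + 18*x + 38)) ∧ 27*x ≥ 6*val - 50)) ∧ ((¬(3*p + 6*x ≠ 3*cnt + 2*val - 4)) → 3*val ≥ 9*x + 13))) ∧ ((¬(3*p ≠ 3*cnt + 2*x + 10)) → 3*x ≥ -8)
  WP_3: (3*p ≠ 3*cnt + 2*x + 10 → ((3*p + 6*x ≠ 3*cnt + 2*val - 4 → ((3*p + 4*val ≠ 3*cnt + 18*x + 38 → ((¬(3*p + 54*x ≠ 3*cnt + 14*val - 88)) ∧ 21*val ≥ 81*x + 139)) ∧ ((¬(3*p + 4*val ≠ 3*cnt + 18*x + 38)) → 27*x ≥ 6*val - 50))) ∧ ((¬(3*p + 6*x ≠ 3*cnt + 2*val - 4)) → 3*val ≥ 9*x + 13))) ∧ ((¬(3*p ≠ 3*cnt + 2*x + 10)) → 3*x ≥ -8)
So before the loop: (3*p ≠ 3*cnt + 2*x + 10 → ((3*p + 6*x ≠ 3*cnt + 2*val - 4 → ((3*p + 4*val ≠ 3*cnt + 18*x + 38 → ((¬(3*p + 54*x ≠ 3*cnt + 14*val - 88)) ∧ 21*val ≥ 81*x + 139)) ∧ ((¬(3*p + 4*val ≠ 3*cnt + 18*x + 38)) → 27*x ≥ 6*val - 50))) ∧ ((¬(3*p + 6*x ≠ 3*cnt + 2*val - 4)) → 3*val ≥ 9*x + 13))) ∧ ((¬(3*p ≠ 3*cnt + 2*x + 10)) → 3*x ≥ -8)
Answer: WP = (3*p ≠ 3*cnt + 2*x + 10 → ((3*p + 6*x ≠ 3*cnt + 2*val - 4 → ((3*p + 4*val ≠ 3*cnt + 18*x + 38 → ((¬(3*p + 54*x ≠ 3*cnt + 14*val - 88)) ∧ 21*val ≥ 81*x + 139)) ∧ ((¬(3*p + 4*val ≠ 3*cnt + 18*x + 38)) → 27*x ≥ 6*val - 50))) ∧ ((¬(3*p + 6*x ≠ 3*cnt + 2*val - 4)) → 3*val ≥ 9*x + 13))) ∧ ((¬(3*p ≠ 3*cnt + 2*x + 10)) → 3*x ≥ -8)


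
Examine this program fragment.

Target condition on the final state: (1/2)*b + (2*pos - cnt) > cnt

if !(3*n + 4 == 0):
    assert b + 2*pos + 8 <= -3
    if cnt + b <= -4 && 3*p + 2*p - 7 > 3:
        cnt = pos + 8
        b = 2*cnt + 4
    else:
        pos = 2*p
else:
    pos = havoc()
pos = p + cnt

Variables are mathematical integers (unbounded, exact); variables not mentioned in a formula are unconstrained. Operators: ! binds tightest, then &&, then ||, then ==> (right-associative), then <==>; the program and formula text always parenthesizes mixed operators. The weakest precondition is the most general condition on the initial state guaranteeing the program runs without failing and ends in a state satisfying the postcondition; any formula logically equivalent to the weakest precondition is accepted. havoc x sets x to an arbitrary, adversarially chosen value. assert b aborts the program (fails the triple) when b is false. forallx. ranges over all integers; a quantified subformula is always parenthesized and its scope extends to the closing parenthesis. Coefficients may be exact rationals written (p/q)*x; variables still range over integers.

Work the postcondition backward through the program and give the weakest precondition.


Working backward. After the program, the postcondition (1/2)*b + (2*pos - cnt) > cnt must hold; in canonical form it is (1/2)*b + 2*pos > 2*cnt.
Before pos := p + cnt: (1/2)*b + 2*p > 0
Then branch requires b + 2*pos <= -11 && ((b + cnt <= -4 && 5*p > 10) ==> 2*p + pos > -10) && ((!(b + cnt <= -4 && 5*p > 10)) ==> (1/2)*b + 2*p > 0); else branch requires (1/2)*b + 2*p > 0.
Before the if: ((!(3*n == -4)) ==> (b + 2*pos <= -11 && ((b + cnt <= -4 && 5*p > 10) ==> 2*p + pos > -10) && ((!(b + cnt <= -4 && 5*p > 10)) ==> (1/2)*b + 2*p > 0))) && (3*n == -4 ==> (1/2)*b + 2*p > 0)
Answer: WP = ((!(3*n == -4)) ==> (b + 2*pos <= -11 && ((b + cnt <= -4 && 5*p > 10) ==> 2*p + pos > -10) && ((!(b + cnt <= -4 && 5*p > 10)) ==> (1/2)*b + 2*p > 0))) && (3*n == -4 ==> (1/2)*b + 2*p > 0)


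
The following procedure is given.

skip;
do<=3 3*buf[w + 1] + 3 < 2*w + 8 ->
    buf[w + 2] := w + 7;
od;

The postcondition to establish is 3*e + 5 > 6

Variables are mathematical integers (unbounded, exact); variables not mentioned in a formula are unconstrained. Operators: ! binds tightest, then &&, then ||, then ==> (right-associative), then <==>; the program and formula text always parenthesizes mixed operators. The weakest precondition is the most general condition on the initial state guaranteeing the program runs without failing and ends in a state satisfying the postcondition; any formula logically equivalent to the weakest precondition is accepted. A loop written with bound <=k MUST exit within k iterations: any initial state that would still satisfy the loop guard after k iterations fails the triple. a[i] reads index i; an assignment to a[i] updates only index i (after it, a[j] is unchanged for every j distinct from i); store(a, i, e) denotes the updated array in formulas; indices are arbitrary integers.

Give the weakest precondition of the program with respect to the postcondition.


Working backward. After the program, the postcondition 3*e + 5 > 6 must hold; in canonical form it is 3*e > 1.
Before the loop (bound <=3), unroll the exhaustion recursion (WP_0 = exit-now case; WP_j = one more guarded iteration, up to j = 3):
  WP_0: (!(3*buf[w + 1] < 2*w + 5)) && 3*e > 1
  WP_1: (3*buf[w + 1] < 2*w + 5 ==> ((!(3*store(buf, w + 2, w + 7)[w + 1] < 2*w + 5)) && 3*e > 1)) && ((!(3*buf[w + 1] < 2*w + 5)) ==> 3*e > 1)
  WP_2: (3*buf[w + 1] < 2*w + 5 ==> ((3*store(buf, w + 2, w + 7)[w + 1] < 2*w + 5 ==> ((!(3*store(store(buf, w + 2, w + 7), w + 2, w + 7)[w + 1] < 2*w + 5)) && 3*e > 1)) && ((!(3*store(buf, w + 2, w + 7)[w + 1] < 2*w + 5)) ==> 3*e > 1))) && ((!(3*buf[w + 1] < 2*w + 5)) ==> 3*e > 1)
  WP_3: (3*buf[w + 1] < 2*w + 5 ==> ((3*store(buf, w + 2, w + 7)[w + 1] < 2*w + 5 ==> ((3*store(store(buf, w + 2, w + 7), w + 2, w + 7)[w + 1] < 2*w + 5 ==> ((!(3*store(store(store(buf, w + 2, w + 7), w + 2, w + 7), w + 2, w + 7)[w + 1] < 2*w + 5)) && 3*e > 1)) && ((!(3*store(store(buf, w + 2, w + 7), w + 2, w + 7)[w + 1] < 2*w + 5)) ==> 3*e > 1))) && ((!(3*store(buf, w + 2, w + 7)[w + 1] < 2*w + 5)) ==> 3*e > 1))) && ((!(3*buf[w + 1] < 2*w + 5)) ==> 3*e > 1)
So before the loop: (3*buf[w + 1] < 2*w + 5 ==> ((3*store(buf, w + 2, w + 7)[w + 1] < 2*w + 5 ==> ((3*store(store(buf, w + 2, w + 7), w + 2, w + 7)[w + 1] < 2*w + 5 ==> ((!(3*store(store(store(buf, w + 2, w + 7), w + 2, w + 7), w + 2, w + 7)[w + 1] < 2*w + 5)) && 3*e > 1)) && ((!(3*store(store(buf, w + 2, w + 7), w + 2, w + 7)[w + 1] < 2*w + 5)) ==> 3*e > 1))) && ((!(3*store(buf, w + 2, w + 7)[w + 1] < 2*w + 5)) ==> 3*e > 1))) && ((!(3*buf[w + 1] < 2*w + 5)) ==> 3*e > 1)
Before skip: (3*buf[w + 1] < 2*w + 5 ==> ((3*store(buf, w + 2, w + 7)[w + 1] < 2*w + 5 ==> ((3*store(store(buf, w + 2, w + 7), w + 2, w + 7)[w + 1] < 2*w + 5 ==> ((!(3*store(store(store(buf, w + 2, w + 7), w + 2, w + 7), w + 2, w + 7)[w + 1] < 2*w + 5)) && 3*e > 1)) && ((!(3*store(store(buf, w + 2, w + 7), w + 2, w + 7)[w + 1] < 2*w + 5)) ==> 3*e > 1))) && ((!(3*store(buf, w + 2, w + 7)[w + 1] < 2*w + 5)) ==> 3*e > 1))) && ((!(3*buf[w + 1] < 2*w + 5)) ==> 3*e > 1)
Answer: WP = (3*buf[w + 1] < 2*w + 5 ==> ((3*store(buf, w + 2, w + 7)[w + 1] < 2*w + 5 ==> ((3*store(store(buf, w + 2, w + 7), w + 2, w + 7)[w + 1] < 2*w + 5 ==> ((!(3*store(store(store(buf, w + 2, w + 7), w + 2, w + 7), w + 2, w + 7)[w + 1] < 2*w + 5)) && 3*e > 1)) && ((!(3*store(store(buf, w + 2, w + 7), w + 2, w + 7)[w + 1] < 2*w + 5)) ==> 3*e > 1))) && ((!(3*store(buf, w + 2, w + 7)[w + 1] < 2*w + 5)) ==> 3*e > 1))) && ((!(3*buf[w + 1] < 2*w + 5)) ==> 3*e > 1)


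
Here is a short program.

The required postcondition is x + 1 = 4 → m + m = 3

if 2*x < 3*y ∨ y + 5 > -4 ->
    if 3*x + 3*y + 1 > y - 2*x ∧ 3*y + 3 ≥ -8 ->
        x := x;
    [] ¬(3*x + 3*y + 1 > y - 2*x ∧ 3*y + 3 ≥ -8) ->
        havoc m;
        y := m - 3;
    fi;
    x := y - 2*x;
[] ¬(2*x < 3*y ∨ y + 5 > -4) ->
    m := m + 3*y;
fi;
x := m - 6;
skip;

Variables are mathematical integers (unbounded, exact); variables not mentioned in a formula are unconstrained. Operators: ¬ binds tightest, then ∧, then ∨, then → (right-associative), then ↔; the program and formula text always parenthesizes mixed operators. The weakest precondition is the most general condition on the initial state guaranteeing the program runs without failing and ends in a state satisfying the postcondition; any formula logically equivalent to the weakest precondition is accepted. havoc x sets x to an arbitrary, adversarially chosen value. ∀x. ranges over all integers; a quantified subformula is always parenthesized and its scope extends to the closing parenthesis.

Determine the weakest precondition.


Working backward. After the program, the postcondition x + 1 = 4 → m + m = 3 must hold; in canonical form it is x = 3 → 2*m = 3.
Before skip: x = 3 → 2*m = 3
Before x := m - 6: m = 9 → 2*m = 3
Then branch requires ((5*x + 2*y > -1 ∧ 3*y ≥ -11) → (m = 9 → 2*m = 3)) ∧ ((¬(5*x + 2*y > -1 ∧ 3*y ≥ -11)) → (∀m_1. (m_1 = 9 → 2*m_1 = 3))); else branch requires m + 3*y = 9 → 2*m + 6*y = 3.
Before the if: ((2*x < 3*y ∨ y > -9) → (((5*x + 2*y > -1 ∧ 3*y ≥ -11) → (m = 9 → 2*m = 3)) ∧ ((¬(5*x + 2*y > -1 ∧ 3*y ≥ -11)) → (∀m_1. (m_1 = 9 → 2*m_1 = 3))))) ∧ ((¬(2*x < 3*y ∨ y > -9)) → (m + 3*y = 9 → 2*m + 6*y = 3))
Answer: WP = ((2*x < 3*y ∨ y > -9) → (((5*x + 2*y > -1 ∧ 3*y ≥ -11) → (m = 9 → 2*m = 3)) ∧ ((¬(5*x + 2*y > -1 ∧ 3*y ≥ -11)) → (∀m_1. (m_1 = 9 → 2*m_1 = 3))))) ∧ ((¬(2*x < 3*y ∨ y > -9)) → (m + 3*y = 9 → 2*m + 6*y = 3))


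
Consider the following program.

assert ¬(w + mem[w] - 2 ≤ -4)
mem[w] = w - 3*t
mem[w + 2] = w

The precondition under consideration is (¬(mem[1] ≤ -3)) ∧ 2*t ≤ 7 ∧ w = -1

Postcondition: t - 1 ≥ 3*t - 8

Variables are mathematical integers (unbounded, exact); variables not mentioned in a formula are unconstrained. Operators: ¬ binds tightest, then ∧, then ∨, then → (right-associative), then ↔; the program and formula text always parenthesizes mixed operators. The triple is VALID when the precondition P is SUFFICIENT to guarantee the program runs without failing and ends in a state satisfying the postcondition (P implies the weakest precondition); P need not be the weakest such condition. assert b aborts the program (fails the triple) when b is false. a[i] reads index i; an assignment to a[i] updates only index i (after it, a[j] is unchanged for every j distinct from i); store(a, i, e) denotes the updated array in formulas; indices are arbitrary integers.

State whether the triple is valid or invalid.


Working backward. After the program, the postcondition t - 1 ≥ 3*t - 8 must hold; in canonical form it is 2*t ≤ 7.
Before mem[w + 2] := w: 2*t ≤ 7
Before mem[w] := w - 3*t: 2*t ≤ 7
Before assert ¬(w + mem[w] - 2 ≤ -4): (¬(mem[w] + w ≤ -2)) ∧ 2*t ≤ 7
The weakest precondition is (¬(mem[w] + w ≤ -2)) ∧ 2*t ≤ 7.
Check whether (¬(mem[1] ≤ -3)) ∧ 2*t ≤ 7 ∧ w = -1 implies it.
Countermodel: at the initial state mem = {[-1] = -17423, [1] = 0, elsewhere 0}, t = 3, w = -1, the precondition holds but the weakest precondition fails.
Answer: invalid


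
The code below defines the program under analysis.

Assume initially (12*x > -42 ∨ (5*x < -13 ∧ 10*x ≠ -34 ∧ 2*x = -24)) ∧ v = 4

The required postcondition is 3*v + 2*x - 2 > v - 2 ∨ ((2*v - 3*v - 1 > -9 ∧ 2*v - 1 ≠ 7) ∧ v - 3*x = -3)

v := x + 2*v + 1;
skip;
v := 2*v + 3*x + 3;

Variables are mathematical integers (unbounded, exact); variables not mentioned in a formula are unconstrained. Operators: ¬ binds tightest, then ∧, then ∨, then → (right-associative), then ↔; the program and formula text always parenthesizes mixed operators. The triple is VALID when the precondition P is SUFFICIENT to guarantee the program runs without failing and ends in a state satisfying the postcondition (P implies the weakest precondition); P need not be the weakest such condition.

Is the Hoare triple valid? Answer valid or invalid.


Working backward. After the program, the postcondition 3*v + 2*x - 2 > v - 2 ∨ ((2*v - 3*v - 1 > -9 ∧ 2*v - 1 ≠ 7) ∧ v - 3*x = -3) must hold; in canonical form it is 2*v + 2*x > 0 ∨ (v < 8 ∧ 2*v ≠ 8 ∧ v = 3*x - 3).
Before v := 2*v + 3*x + 3: 4*v + 8*x > -6 ∨ (2*v + 3*x < 5 ∧ 4*v + 6*x ≠ 2 ∧ 2*v = -6)
Before skip: 4*v + 8*x > -6 ∨ (2*v + 3*x < 5 ∧ 4*v + 6*x ≠ 2 ∧ 2*v = -6)
Before v := x + 2*v + 1: 8*v + 12*x > -10 ∨ (4*v + 5*x < 3 ∧ 8*v + 10*x ≠ -2 ∧ 4*v + 2*x = -8)
The weakest precondition is 8*v + 12*x > -10 ∨ (4*v + 5*x < 3 ∧ 8*v + 10*x ≠ -2 ∧ 4*v + 2*x = -8).
Check whether (12*x > -42 ∨ (5*x < -13 ∧ 10*x ≠ -34 ∧ 2*x = -24)) ∧ v = 4 implies it.
Every state satisfying the precondition satisfies the weakest precondition: the implication holds.
Answer: valid


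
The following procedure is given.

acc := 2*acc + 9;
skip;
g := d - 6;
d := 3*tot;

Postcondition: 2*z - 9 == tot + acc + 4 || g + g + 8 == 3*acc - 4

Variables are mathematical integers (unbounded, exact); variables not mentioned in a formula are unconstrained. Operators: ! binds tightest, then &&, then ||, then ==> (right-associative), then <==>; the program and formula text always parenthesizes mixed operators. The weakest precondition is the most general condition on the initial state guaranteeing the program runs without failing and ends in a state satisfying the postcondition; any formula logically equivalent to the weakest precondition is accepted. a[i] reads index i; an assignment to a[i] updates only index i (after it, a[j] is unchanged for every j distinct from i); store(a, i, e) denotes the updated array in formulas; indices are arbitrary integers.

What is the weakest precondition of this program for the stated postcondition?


Working backward. After the program, the postcondition 2*z - 9 == tot + acc + 4 || g + g + 8 == 3*acc - 4 must hold; in canonical form it is 2*z == acc + tot + 13 || 2*g == 3*acc - 12.
Before d := 3*tot: 2*z == acc + tot + 13 || 2*g == 3*acc - 12
Before g := d - 6: 2*z == acc + tot + 13 || 2*d == 3*acc
Before skip: 2*z == acc + tot + 13 || 2*d == 3*acc
Before acc := 2*acc + 9: 2*z == 2*acc + tot + 22 || 2*d == 6*acc + 27
Answer: WP = 2*z == 2*acc + tot + 22 || 2*d == 6*acc + 27


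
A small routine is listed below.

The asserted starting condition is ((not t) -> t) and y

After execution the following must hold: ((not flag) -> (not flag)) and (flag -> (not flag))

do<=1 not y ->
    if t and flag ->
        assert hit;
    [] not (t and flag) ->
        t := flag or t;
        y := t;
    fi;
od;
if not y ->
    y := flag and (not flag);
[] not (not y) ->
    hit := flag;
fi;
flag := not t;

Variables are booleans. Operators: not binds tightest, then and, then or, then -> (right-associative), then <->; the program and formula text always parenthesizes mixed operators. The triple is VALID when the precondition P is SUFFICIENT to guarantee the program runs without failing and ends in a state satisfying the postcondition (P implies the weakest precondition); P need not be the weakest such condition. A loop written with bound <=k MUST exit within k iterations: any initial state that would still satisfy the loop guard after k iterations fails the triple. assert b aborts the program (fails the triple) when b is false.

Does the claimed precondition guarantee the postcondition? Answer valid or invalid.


Working backward. After the program, the postcondition ((not flag) -> (not flag)) and (flag -> (not flag)) must hold; in canonical form it is flag -> (not flag).
Before flag := not t: (not t) -> t
Then branch requires (not t) -> t; else branch requires (not t) -> t.
Before the if: ((not y) -> ((not t) -> t)) and (y -> ((not t) -> t))
Before the loop (bound <=1), unroll the exhaustion recursion (WP_0 = exit-now case; WP_j = one more guarded iteration, up to j = 1):
  WP_0: y and ((not y) -> ((not t) -> t)) and (y -> ((not t) -> t))
  WP_1: ((not y) -> (((t and flag) -> (hit and y and ((not y) -> ((not t) -> t)) and (y -> ((not t) -> t)))) and ((not (t and flag)) -> ((flag or t) and ((not (flag or t)) -> ((not (flag or t)) -> (flag or t))) and ((flag or t) -> ((not (flag or t)) -> (flag or t))))))) and (y -> (((not y) -> ((not t) -> t)) and (y -> ((not t) -> t))))
So before the loop: ((not y) -> (((t and flag) -> (hit and y and ((not y) -> ((not t) -> t)) and (y -> ((not t) -> t)))) and ((not (t and flag)) -> ((flag or t) and ((not (flag or t)) -> ((not (flag or t)) -> (flag or t))) and ((flag or t) -> ((not (flag or t)) -> (flag or t))))))) and (y -> (((not y) -> ((not t) -> t)) and (y -> ((not t) -> t))))
The weakest precondition is ((not y) -> (((t and flag) -> (hit and y and ((not y) -> ((not t) -> t)) and (y -> ((not t) -> t)))) and ((not (t and flag)) -> ((flag or t) and ((not (flag or t)) -> ((not (flag or t)) -> (flag or t))) and ((flag or t) -> ((not (flag or t)) -> (flag or t))))))) and (y -> (((not y) -> ((not t) -> t)) and (y -> ((not t) -> t)))).
Check whether ((not t) -> t) and y implies it.
Every state satisfying the precondition satisfies the weakest precondition: the implication holds.
Answer: valid


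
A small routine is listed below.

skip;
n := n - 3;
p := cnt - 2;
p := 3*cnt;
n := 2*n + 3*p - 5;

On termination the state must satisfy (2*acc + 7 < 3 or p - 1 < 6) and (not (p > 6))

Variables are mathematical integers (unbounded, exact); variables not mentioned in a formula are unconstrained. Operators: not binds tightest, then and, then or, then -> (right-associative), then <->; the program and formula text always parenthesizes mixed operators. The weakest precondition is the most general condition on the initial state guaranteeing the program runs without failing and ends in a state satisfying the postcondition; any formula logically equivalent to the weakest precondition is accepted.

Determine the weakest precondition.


Working backward. After the program, the postcondition (2*acc + 7 < 3 or p - 1 < 6) and (not (p > 6)) must hold; in canonical form it is (2*acc < -4 or p < 7) and (not (p > 6)).
Before n := 2*n + 3*p - 5: (2*acc < -4 or p < 7) and (not (p > 6))
Before p := 3*cnt: (2*acc < -4 or 3*cnt < 7) and (not (3*cnt > 6))
Before p := cnt - 2: (2*acc < -4 or 3*cnt < 7) and (not (3*cnt > 6))
Before n := n - 3: (2*acc < -4 or 3*cnt < 7) and (not (3*cnt > 6))
Before skip: (2*acc < -4 or 3*cnt < 7) and (not (3*cnt > 6))
Answer: WP = (2*acc < -4 or 3*cnt < 7) and (not (3*cnt > 6))


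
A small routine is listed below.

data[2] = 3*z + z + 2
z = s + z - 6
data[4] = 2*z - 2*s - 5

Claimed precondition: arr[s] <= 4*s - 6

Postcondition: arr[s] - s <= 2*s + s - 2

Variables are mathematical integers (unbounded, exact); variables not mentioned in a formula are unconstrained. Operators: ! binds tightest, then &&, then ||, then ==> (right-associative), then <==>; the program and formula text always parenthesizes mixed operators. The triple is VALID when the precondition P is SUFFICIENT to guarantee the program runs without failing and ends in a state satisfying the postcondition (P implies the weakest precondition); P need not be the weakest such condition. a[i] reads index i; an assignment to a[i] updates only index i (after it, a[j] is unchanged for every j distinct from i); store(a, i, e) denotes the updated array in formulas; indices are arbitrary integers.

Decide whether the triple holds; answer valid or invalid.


Working backward. After the program, the postcondition arr[s] - s <= 2*s + s - 2 must hold; in canonical form it is arr[s] <= 4*s - 2.
Before data[4] := 2*z - 2*s - 5: arr[s] <= 4*s - 2
Before z := s + z - 6: arr[s] <= 4*s - 2
Before data[2] := 3*z + z + 2: arr[s] <= 4*s - 2
The weakest precondition is arr[s] <= 4*s - 2.
Check whether arr[s] <= 4*s - 6 implies it.
Every state satisfying the precondition satisfies the weakest precondition: the implication holds.
Answer: valid


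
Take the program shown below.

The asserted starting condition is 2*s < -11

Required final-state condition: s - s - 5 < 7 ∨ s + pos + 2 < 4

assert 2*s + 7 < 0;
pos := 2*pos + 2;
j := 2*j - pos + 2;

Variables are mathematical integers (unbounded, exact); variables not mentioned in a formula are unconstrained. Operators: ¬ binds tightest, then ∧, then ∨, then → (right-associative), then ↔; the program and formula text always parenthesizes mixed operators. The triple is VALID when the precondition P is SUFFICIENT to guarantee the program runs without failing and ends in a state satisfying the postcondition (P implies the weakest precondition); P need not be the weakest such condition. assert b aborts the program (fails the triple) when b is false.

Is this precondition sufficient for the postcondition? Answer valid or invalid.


Working backward. After the program, the postcondition s - s - 5 < 7 ∨ s + pos + 2 < 4 must hold; in canonical form it is true.
Before j := 2*j - pos + 2: true
Before pos := 2*pos + 2: true
Before assert 2*s + 7 < 0: 2*s < -7
The weakest precondition is 2*s < -7.
Check whether 2*s < -11 implies it.
Every state satisfying the precondition satisfies the weakest precondition: the implication holds.
Answer: valid


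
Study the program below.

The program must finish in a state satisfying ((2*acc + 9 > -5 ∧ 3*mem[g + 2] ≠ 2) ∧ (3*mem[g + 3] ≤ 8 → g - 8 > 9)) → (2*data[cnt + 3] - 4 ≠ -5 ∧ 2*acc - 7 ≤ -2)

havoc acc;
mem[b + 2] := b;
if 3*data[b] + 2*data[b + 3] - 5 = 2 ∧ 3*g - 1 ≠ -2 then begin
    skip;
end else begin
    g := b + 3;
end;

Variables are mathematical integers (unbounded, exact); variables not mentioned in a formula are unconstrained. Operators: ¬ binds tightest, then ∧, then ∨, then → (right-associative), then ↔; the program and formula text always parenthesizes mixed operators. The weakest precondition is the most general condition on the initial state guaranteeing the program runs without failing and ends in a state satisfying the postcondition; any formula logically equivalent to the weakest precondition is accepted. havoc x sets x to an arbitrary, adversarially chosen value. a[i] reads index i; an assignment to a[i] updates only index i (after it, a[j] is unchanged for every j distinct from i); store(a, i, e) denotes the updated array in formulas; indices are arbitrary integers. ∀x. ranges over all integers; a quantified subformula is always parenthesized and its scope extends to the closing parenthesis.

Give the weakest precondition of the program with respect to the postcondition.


Working backward. After the program, the postcondition ((2*acc + 9 > -5 ∧ 3*mem[g + 2] ≠ 2) ∧ (3*mem[g + 3] ≤ 8 → g - 8 > 9)) → (2*data[cnt + 3] - 4 ≠ -5 ∧ 2*acc - 7 ≤ -2) must hold; in canonical form it is (2*acc > -14 ∧ 3*mem[g + 2] ≠ 2 ∧ (3*mem[g + 3] ≤ 8 → g > 17)) → (2*data[cnt + 3] ≠ -1 ∧ 2*acc ≤ 5).
Then branch requires (2*acc > -14 ∧ 3*mem[g + 2] ≠ 2 ∧ (3*mem[g + 3] ≤ 8 → g > 17)) → (2*data[cnt + 3] ≠ -1 ∧ 2*acc ≤ 5); else branch requires (2*acc > -14 ∧ 3*mem[b + 5] ≠ 2 ∧ (3*mem[b + 6] ≤ 8 → b > 14)) → (2*data[cnt + 3] ≠ -1 ∧ 2*acc ≤ 5).
Before the if: ((2*data[b + 3] + 3*data[b] = 7 ∧ 3*g ≠ -1) → ((2*acc > -14 ∧ 3*mem[g + 2] ≠ 2 ∧ (3*mem[g + 3] ≤ 8 → g > 17)) → (2*data[cnt + 3] ≠ -1 ∧ 2*acc ≤ 5))) ∧ ((¬(2*data[b + 3] + 3*data[b] = 7 ∧ 3*g ≠ -1)) → ((2*acc > -14 ∧ 3*mem[b + 5] ≠ 2 ∧ (3*mem[b + 6] ≤ 8 → b > 14)) → (2*data[cnt + 3] ≠ -1 ∧ 2*acc ≤ 5)))
Before mem[b + 2] := b: ((2*data[b + 3] + 3*data[b] = 7 ∧ 3*g ≠ -1) → ((2*acc > -14 ∧ 3*store(mem, b + 2, b)[g + 2] ≠ 2 ∧ (3*store(mem, b + 2, b)[g + 3] ≤ 8 → g > 17)) → (2*data[cnt + 3] ≠ -1 ∧ 2*acc ≤ 5))) ∧ ((¬(2*data[b + 3] + 3*data[b] = 7 ∧ 3*g ≠ -1)) → ((2*acc > -14 ∧ 3*store(mem, b + 2, b)[b + 5] ≠ 2 ∧ (3*store(mem, b + 2, b)[b + 6] ≤ 8 → b > 14)) → (2*data[cnt + 3] ≠ -1 ∧ 2*acc ≤ 5)))
Before havoc acc: ∀acc_1. (((2*data[b + 3] + 3*data[b] = 7 ∧ 3*g ≠ -1) → ((2*acc_1 > -14 ∧ 3*store(mem, b + 2, b)[g + 2] ≠ 2 ∧ (3*store(mem, b + 2, b)[g + 3] ≤ 8 → g > 17)) → (2*data[cnt + 3] ≠ -1 ∧ 2*acc_1 ≤ 5))) ∧ ((¬(2*data[b + 3] + 3*data[b] = 7 ∧ 3*g ≠ -1)) → ((2*acc_1 > -14 ∧ 3*store(mem, b + 2, b)[b + 5] ≠ 2 ∧ (3*store(mem, b + 2, b)[b + 6] ≤ 8 → b > 14)) → (2*data[cnt + 3] ≠ -1 ∧ 2*acc_1 ≤ 5))))
Answer: WP = ∀acc_1. (((2*data[b + 3] + 3*data[b] = 7 ∧ 3*g ≠ -1) → ((2*acc_1 > -14 ∧ 3*store(mem, b + 2, b)[g + 2] ≠ 2 ∧ (3*store(mem, b + 2, b)[g + 3] ≤ 8 → g > 17)) → (2*data[cnt + 3] ≠ -1 ∧ 2*acc_1 ≤ 5))) ∧ ((¬(2*data[b + 3] + 3*data[b] = 7 ∧ 3*g ≠ -1)) → ((2*acc_1 > -14 ∧ 3*store(mem, b + 2, b)[b + 5] ≠ 2 ∧ (3*store(mem, b + 2, b)[b + 6] ≤ 8 → b > 14)) → (2*data[cnt + 3] ≠ -1 ∧ 2*acc_1 ≤ 5))))


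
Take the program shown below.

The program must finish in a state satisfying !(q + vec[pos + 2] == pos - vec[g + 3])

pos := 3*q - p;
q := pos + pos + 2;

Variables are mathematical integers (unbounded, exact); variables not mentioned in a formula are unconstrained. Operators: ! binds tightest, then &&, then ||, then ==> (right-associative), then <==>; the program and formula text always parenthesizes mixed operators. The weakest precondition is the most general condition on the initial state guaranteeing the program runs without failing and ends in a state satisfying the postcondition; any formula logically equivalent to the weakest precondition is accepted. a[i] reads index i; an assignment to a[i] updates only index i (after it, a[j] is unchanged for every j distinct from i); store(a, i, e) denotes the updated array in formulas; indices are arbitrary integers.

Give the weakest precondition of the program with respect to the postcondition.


Working backward. After the program, the postcondition !(q + vec[pos + 2] == pos - vec[g + 3]) must hold; in canonical form it is !(vec[g + 3] + vec[pos + 2] + q == pos).
Before q := pos + pos + 2: !(vec[g + 3] + vec[pos + 2] + pos == -2)
Before pos := 3*q - p: !(vec[-p + 3*q + 2] + vec[g + 3] + 3*q == p - 2)
Answer: WP = !(vec[-p + 3*q + 2] + vec[g + 3] + 3*q == p - 2)


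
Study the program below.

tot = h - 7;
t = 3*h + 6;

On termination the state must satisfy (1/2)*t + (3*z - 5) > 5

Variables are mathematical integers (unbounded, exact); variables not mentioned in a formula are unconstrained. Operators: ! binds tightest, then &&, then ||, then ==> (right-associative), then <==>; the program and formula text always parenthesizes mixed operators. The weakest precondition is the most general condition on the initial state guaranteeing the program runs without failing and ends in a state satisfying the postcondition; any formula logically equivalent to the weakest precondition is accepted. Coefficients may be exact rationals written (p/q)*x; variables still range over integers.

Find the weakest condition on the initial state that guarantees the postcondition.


Working backward. After the program, the postcondition (1/2)*t + (3*z - 5) > 5 must hold; in canonical form it is (1/2)*t + 3*z > 10.
Before t := 3*h + 6: (3/2)*h + 3*z > 7
Before tot := h - 7: (3/2)*h + 3*z > 7
Answer: WP = (3/2)*h + 3*z > 7


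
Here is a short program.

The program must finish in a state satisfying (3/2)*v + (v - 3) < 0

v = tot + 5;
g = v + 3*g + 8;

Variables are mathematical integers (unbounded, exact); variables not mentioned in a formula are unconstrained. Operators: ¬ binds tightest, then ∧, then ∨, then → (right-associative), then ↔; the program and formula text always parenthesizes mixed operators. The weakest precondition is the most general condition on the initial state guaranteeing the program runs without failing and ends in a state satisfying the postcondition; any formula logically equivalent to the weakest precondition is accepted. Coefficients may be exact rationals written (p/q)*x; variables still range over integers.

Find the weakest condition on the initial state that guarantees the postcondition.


Working backward. After the program, the postcondition (3/2)*v + (v - 3) < 0 must hold; in canonical form it is (5/2)*v < 3.
Before g := v + 3*g + 8: (5/2)*v < 3
Before v := tot + 5: (5/2)*tot < -19/2
Answer: WP = (5/2)*tot < -19/2


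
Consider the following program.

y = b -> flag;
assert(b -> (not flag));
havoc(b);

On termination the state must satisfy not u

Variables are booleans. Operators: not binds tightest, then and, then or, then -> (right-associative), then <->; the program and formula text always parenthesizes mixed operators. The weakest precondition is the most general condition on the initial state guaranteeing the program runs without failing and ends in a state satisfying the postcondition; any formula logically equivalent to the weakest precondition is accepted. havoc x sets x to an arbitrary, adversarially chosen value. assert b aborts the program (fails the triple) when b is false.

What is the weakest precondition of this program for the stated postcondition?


Working backward. After the program, not u must hold.
Before havoc b: not u
Before assert b -> (not flag): (b -> (not flag)) and (not u)
Before y := b -> flag: (b -> (not flag)) and (not u)
Answer: WP = (b -> (not flag)) and (not u)


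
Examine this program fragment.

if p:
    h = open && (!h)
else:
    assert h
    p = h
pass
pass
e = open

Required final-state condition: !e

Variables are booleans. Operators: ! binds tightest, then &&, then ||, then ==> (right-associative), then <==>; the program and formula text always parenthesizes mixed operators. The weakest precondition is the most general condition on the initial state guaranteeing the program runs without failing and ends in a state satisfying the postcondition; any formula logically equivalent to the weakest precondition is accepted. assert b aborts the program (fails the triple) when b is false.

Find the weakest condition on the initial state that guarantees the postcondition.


Working backward. After the program, !e must hold.
Before e := open: !open
Before skip: !open
Before skip: !open
Then branch requires !open; else branch requires h && (!open).
Before the if: (p ==> (!open)) && ((!p) ==> (h && (!open)))
Answer: WP = (p ==> (!open)) && ((!p) ==> (h && (!open)))
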